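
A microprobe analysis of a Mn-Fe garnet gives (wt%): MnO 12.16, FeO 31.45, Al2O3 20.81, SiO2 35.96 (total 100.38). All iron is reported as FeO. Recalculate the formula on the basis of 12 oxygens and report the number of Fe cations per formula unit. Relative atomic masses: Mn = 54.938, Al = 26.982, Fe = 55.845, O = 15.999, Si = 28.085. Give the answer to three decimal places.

2.172 Fe apfu

MnO (M=70.937): mol = 0.17142; Mn = 0.17142, O = 0.17142.
FeO (M=71.844): mol = 0.43775; Fe = 0.43775, O = 0.43775.
Al2O3 (M=101.961): mol = 0.20410; Al = 0.40820, O = 0.61230.
SiO2 (M=60.083): mol = 0.59851; Si = 0.59851, O = 1.19702.
ΣO = 2.41849; factor = 12/ΣO = 4.96177.
Fe apfu = 0.43775 × 4.96177 = 2.172.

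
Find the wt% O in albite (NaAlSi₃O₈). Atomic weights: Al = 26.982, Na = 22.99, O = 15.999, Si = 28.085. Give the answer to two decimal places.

Molar mass of NaAlSi₃O₈: 1*22.99 + 1*26.982 + 3*28.085 + 8*15.999 = 262.219 g/mol.
Mass of O per formula unit: 8 × 15.999 = 127.992 g.
Weight fraction O = 127.992 / 262.219 = 0.4881.

48.81 mass %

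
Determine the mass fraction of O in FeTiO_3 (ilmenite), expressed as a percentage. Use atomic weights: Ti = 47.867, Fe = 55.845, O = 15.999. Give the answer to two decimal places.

Molar mass of FeTiO_3: 1·55.845 + 1·47.867 + 3·15.999 = 151.709 g/mol.
Mass of O per formula unit: 3 × 15.999 = 47.997 g.
Weight fraction O = 47.997 / 151.709 = 0.3164.

31.64 mass %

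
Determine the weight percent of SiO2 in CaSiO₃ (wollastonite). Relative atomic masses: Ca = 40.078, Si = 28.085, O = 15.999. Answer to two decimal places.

51.72 wt%

Formula mass = 116.160 g/mol.
1 Si → 1.0000 mol SiO2 per formula unit; M(SiO2) = 60.083, so SiO2 mass = 60.083 g.
60.083/116.160 × 100 = 51.72 wt%.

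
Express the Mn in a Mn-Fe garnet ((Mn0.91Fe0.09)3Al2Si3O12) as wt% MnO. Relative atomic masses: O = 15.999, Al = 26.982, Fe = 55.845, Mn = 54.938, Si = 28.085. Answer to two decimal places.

M((Mn0.91Fe0.09)3Al2Si3O12) = 495.266 g/mol; M(MnO) = 70.937 g/mol.
Moles MnO per formula unit = 2.73 Mn ÷ 1 = 2.7300.
MnO fraction = (2.7300 × 70.937) / 495.266 = 193.658/495.266 = 0.3910.

39.10 wt%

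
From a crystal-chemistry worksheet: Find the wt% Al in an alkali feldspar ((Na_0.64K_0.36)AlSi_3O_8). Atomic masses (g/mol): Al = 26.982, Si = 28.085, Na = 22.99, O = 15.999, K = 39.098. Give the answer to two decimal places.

M((Na_0.64K_0.36)AlSi_3O_8) = 268.018 g/mol.
Al contributes 1 × 26.982 = 26.982 g per mole.
26.982/268.018 = 0.1007 → 10.07%.

10.07 mass %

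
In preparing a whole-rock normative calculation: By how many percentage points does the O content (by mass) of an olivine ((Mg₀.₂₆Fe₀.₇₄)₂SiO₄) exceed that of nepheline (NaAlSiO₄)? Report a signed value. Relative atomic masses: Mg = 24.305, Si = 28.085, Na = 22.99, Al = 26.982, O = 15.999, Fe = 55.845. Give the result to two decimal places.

First mineral: 63.996 g O in 187.370 g formula = 34.15 wt% O.
Second mineral: 63.996 g O in 142.053 g formula = 45.05 wt% O.
34.15% − 45.05% gives a difference of -10.90 percentage points.

-10.90 percentage points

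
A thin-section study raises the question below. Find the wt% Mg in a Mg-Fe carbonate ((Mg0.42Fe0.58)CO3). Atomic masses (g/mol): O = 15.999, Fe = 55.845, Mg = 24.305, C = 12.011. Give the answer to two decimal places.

9.95 wt%

M((Mg0.42Fe0.58)CO3) = 102.606 g/mol.
Mg contributes 0.42 × 24.305 = 10.208 g per mole.
10.208/102.606 = 0.0995 → 9.95%.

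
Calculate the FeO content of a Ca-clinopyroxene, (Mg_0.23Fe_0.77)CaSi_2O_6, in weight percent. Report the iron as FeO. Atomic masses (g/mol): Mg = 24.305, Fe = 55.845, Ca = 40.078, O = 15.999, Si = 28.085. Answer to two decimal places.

22.97 wt%

Molar mass of (Mg_0.23Fe_0.77)CaSi_2O_6 = 0.23*24.305 + 0.77*55.845 + 1*40.078 + 2*28.085 + 6*15.999 = 240.833 g/mol.
Each formula unit contains 0.77 Fe, equivalent to 0.77/1 = 0.7700 mol FeO.
M(FeO) = 1×55.845 + 1×15.999 = 71.844 g/mol.
Mass of FeO per formula unit = 0.7700 × 71.844 = 55.320 g.
FeO wt% = 55.320 / 240.833 × 100 = 22.97%.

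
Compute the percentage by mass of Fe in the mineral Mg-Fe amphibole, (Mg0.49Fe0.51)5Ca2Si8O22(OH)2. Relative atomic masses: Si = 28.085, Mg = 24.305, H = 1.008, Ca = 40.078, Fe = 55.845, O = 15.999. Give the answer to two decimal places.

15.95 wt%

M((Mg0.49Fe0.51)5Ca2Si8O22(OH)2) = 892.780 g/mol.
Fe contributes 2.55 × 55.845 = 142.405 g per mole.
142.405/892.780 = 0.1595 → 15.95%.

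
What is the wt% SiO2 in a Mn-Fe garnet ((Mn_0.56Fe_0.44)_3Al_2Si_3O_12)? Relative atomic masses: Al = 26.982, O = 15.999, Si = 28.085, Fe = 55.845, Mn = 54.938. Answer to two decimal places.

36.32 wt%

Formula mass = 496.218 g/mol.
3 Si → 3.0000 mol SiO2 per formula unit; M(SiO2) = 60.083, so SiO2 mass = 180.249 g.
180.249/496.218 × 100 = 36.32 wt%.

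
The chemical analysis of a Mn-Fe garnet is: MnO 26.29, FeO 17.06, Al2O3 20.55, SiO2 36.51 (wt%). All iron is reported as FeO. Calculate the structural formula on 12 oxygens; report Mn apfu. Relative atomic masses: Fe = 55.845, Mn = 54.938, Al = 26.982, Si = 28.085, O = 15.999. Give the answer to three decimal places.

1.832 Mn apfu

26.29 wt% MnO ÷ 70.937 g/mol = 0.37061 mol, giving 0.37061 Mn and 0.37061 O.
17.06 wt% FeO ÷ 71.844 g/mol = 0.23746 mol, giving 0.23746 Fe and 0.23746 O.
20.55 wt% Al2O3 ÷ 101.961 g/mol = 0.20155 mol, giving 0.40310 Al and 0.60465 O.
36.51 wt% SiO2 ÷ 60.083 g/mol = 0.60766 mol, giving 0.60766 Si and 1.21532 O.
Oxygen sums to 2.42804; scaling by 12/2.42804 = 4.94226 puts the formula on 12 O.
Mn: 0.37061 × 4.94226 = 1.832 atoms per formula unit.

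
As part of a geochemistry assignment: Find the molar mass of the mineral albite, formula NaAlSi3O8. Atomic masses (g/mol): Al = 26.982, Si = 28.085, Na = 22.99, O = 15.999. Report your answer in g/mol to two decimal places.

262.22 g/mol

The formula mass is the sum 1*22.99 + 1*26.982 + 3*28.085 + 8*15.999.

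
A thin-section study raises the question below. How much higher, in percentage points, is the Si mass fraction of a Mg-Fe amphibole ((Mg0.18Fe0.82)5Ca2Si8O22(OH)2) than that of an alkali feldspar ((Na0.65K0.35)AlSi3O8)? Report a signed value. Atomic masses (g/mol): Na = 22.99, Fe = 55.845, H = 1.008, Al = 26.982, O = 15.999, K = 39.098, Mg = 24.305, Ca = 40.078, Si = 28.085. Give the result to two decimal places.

First mineral: 224.680 g Si in 941.667 g formula = 23.86 wt% Si.
Second mineral: 84.255 g Si in 267.857 g formula = 31.46 wt% Si.
23.86% − 31.46% gives a difference of -7.60 percentage points.

-7.60 percentage points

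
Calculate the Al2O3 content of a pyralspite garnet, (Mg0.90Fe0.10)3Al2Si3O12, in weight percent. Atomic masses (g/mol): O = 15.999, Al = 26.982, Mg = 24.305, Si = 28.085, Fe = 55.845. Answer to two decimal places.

Formula mass = 412.584 g/mol.
2 Al → 1.0000 mol Al2O3 per formula unit; M(Al2O3) = 101.961, so Al2O3 mass = 101.961 g.
101.961/412.584 × 100 = 24.71 wt%.

24.71 wt%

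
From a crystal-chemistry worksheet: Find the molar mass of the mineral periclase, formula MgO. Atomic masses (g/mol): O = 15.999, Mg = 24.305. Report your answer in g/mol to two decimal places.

40.30 g/mol

The formula mass is the sum 1*24.305 + 1*15.999.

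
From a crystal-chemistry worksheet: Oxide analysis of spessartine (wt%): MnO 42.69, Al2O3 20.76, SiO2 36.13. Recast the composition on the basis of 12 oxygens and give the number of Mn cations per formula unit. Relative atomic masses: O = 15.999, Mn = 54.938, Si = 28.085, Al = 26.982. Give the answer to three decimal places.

MnO: 42.69/70.937 = 0.60180 mol → 0.60180 mol Mn, 0.60180 mol O.
Al2O3: 20.76/101.961 = 0.20361 mol → 0.40722 mol Al, 0.61083 mol O.
SiO2: 36.13/60.083 = 0.60133 mol → 0.60133 mol Si, 1.20266 mol O.
Total oxygen = 2.41529 mol. Normalization factor = 12/2.41529 = 4.96835.
Mn per 12 O = 0.60180 × 4.96835 = 2.990.

2.990 Mn apfu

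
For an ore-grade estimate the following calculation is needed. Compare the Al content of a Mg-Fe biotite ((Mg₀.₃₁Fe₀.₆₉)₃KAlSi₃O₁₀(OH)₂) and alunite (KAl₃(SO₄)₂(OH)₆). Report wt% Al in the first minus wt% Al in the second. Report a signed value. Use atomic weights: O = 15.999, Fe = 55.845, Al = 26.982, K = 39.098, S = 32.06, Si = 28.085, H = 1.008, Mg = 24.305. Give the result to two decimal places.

M((Mg₀.₃₁Fe₀.₆₉)₃KAlSi₃O₁₀(OH)₂) = 482.542 g/mol, so wt% Al = 26.982/482.542 × 100 = 5.59%.
M(KAl₃(SO₄)₂(OH)₆) = 414.198 g/mol, so wt% Al = 80.946/414.198 × 100 = 19.54%.
5.59 − 19.54 = -13.95 pp.

-13.95 percentage points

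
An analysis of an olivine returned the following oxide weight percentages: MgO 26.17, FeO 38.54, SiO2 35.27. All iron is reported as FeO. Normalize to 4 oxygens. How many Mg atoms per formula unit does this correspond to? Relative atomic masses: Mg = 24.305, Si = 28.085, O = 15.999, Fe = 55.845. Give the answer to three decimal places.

26.17 wt% MgO ÷ 40.304 g/mol = 0.64932 mol, giving 0.64932 Mg and 0.64932 O.
38.54 wt% FeO ÷ 71.844 g/mol = 0.53644 mol, giving 0.53644 Fe and 0.53644 O.
35.27 wt% SiO2 ÷ 60.083 g/mol = 0.58702 mol, giving 0.58702 Si and 1.17404 O.
Oxygen sums to 2.35980; scaling by 4/2.35980 = 1.69506 puts the formula on 4 O.
Mg: 0.64932 × 1.69506 = 1.101 atoms per formula unit.

1.101 Mg apfu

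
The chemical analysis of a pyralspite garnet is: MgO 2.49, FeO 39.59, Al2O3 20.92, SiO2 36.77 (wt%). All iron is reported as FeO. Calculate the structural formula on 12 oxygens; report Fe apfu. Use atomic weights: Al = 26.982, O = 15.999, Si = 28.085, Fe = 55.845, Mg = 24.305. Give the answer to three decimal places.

MgO (M=40.304): mol = 0.06178; Mg = 0.06178, O = 0.06178.
FeO (M=71.844): mol = 0.55106; Fe = 0.55106, O = 0.55106.
Al2O3 (M=101.961): mol = 0.20518; Al = 0.41036, O = 0.61554.
SiO2 (M=60.083): mol = 0.61199; Si = 0.61199, O = 1.22398.
ΣO = 2.45236; factor = 12/ΣO = 4.89325.
Fe apfu = 0.55106 × 4.89325 = 2.696.

2.696 Fe apfu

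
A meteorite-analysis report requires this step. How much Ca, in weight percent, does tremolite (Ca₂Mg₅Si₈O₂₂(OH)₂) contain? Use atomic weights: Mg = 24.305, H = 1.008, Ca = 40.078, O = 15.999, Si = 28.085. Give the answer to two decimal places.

Formula mass = 2×40.078 + 5×24.305 + 8×28.085 + 24×15.999 + 2×1.008 = 812.353 g/mol, of which 80.156 g is Ca.
So Ca makes up 80.156/812.353 = 0.0987 of the mass, i.e. 9.87%.

9.87 weight percent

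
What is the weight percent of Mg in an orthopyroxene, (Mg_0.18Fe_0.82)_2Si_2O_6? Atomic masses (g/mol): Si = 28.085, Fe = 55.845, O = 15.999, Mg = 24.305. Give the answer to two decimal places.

Formula mass = 0.36*24.305 + 1.64*55.845 + 2*28.085 + 6*15.999 = 252.500 g/mol, of which 8.750 g is Mg.
So Mg makes up 8.750/252.500 = 0.0347 of the mass, i.e. 3.47%.

3.47 weight percent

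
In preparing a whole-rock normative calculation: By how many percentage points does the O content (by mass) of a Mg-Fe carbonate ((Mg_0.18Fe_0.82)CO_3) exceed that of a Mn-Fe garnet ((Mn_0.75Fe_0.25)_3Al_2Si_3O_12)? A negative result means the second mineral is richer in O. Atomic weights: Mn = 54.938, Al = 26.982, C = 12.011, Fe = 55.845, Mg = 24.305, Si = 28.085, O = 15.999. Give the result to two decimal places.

M((Mg_0.18Fe_0.82)CO_3) = 110.176 g/mol, so wt% O = 47.997/110.176 × 100 = 43.56%.
M((Mn_0.75Fe_0.25)_3Al_2Si_3O_12) = 495.701 g/mol, so wt% O = 191.988/495.701 × 100 = 38.73%.
43.56 − 38.73 = 4.83 pp.

4.83 percentage points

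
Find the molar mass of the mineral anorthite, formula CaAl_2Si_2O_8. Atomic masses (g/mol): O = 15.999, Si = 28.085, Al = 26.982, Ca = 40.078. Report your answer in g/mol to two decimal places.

278.20 g/mol

Ca: 1 × 40.078 = 40.0780
Al: 2 × 26.982 = 53.9640
Si: 2 × 28.085 = 56.1700
O: 8 × 15.999 = 127.9920
Summing the contributions gives the formula mass.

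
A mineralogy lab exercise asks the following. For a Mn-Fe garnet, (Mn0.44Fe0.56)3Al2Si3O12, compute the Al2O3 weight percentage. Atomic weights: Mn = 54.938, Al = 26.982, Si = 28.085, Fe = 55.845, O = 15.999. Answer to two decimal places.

20.53 wt%

Formula mass = 496.545 g/mol.
2 Al → 1.0000 mol Al2O3 per formula unit; M(Al2O3) = 101.961, so Al2O3 mass = 101.961 g.
101.961/496.545 × 100 = 20.53 wt%.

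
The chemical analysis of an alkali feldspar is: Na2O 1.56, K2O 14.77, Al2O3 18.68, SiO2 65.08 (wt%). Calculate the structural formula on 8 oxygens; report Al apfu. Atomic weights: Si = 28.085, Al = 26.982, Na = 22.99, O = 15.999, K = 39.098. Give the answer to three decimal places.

1.56 wt% Na2O ÷ 61.979 g/mol = 0.02517 mol, giving 0.05034 Na and 0.02517 O.
14.77 wt% K2O ÷ 94.195 g/mol = 0.15680 mol, giving 0.31360 K and 0.15680 O.
18.68 wt% Al2O3 ÷ 101.961 g/mol = 0.18321 mol, giving 0.36642 Al and 0.54963 O.
65.08 wt% SiO2 ÷ 60.083 g/mol = 1.08317 mol, giving 1.08317 Si and 2.16634 O.
Oxygen sums to 2.89794; scaling by 8/2.89794 = 2.76058 puts the formula on 8 O.
Al: 0.36642 × 2.76058 = 1.012 atoms per formula unit.

1.012 Al apfu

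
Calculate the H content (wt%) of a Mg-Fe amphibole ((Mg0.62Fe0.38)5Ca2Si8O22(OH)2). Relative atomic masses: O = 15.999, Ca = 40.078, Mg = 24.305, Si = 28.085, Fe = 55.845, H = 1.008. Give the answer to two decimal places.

0.23 wt%

Formula mass = 3.10×24.305 + 1.90×55.845 + 2×40.078 + 8×28.085 + 24×15.999 + 2×1.008 = 872.279 g/mol, of which 2.016 g is H.
So H makes up 2.016/872.279 = 0.0023 of the mass, i.e. 0.23%.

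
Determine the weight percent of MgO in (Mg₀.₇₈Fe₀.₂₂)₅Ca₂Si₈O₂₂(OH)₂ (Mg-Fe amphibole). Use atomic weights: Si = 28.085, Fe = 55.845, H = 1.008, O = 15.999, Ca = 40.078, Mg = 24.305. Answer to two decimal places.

M((Mg₀.₇₈Fe₀.₂₂)₅Ca₂Si₈O₂₂(OH)₂) = 847.047 g/mol; M(MgO) = 40.304 g/mol.
Moles MgO per formula unit = 3.90 Mg ÷ 1 = 3.9000.
MgO fraction = (3.9000 × 40.304) / 847.047 = 157.186/847.047 = 0.1856.

18.56 wt%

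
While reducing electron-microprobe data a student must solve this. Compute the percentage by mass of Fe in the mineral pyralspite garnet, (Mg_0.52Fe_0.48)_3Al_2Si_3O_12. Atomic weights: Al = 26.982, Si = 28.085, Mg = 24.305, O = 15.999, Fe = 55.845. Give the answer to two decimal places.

Molar mass of (Mg_0.52Fe_0.48)_3Al_2Si_3O_12: 1.56×24.305 + 1.44×55.845 + 2×26.982 + 3×28.085 + 12×15.999 = 448.540 g/mol.
Mass of Fe per formula unit: 1.44 × 55.845 = 80.417 g.
Weight fraction Fe = 80.417 / 448.540 = 0.1793.

17.93 wt%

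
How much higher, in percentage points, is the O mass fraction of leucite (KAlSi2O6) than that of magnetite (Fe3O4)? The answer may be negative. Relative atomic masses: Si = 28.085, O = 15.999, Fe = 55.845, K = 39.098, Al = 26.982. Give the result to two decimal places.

16.34 percentage points

O in KAlSi2O6: molar mass 218.244 g/mol; 6×15.999 = 95.994 g → 43.98 wt%.
O in Fe3O4: molar mass 231.531 g/mol; 4×15.999 = 63.996 g → 27.64 wt%.
Difference = 43.98 − 27.64 = 16.34 percentage points.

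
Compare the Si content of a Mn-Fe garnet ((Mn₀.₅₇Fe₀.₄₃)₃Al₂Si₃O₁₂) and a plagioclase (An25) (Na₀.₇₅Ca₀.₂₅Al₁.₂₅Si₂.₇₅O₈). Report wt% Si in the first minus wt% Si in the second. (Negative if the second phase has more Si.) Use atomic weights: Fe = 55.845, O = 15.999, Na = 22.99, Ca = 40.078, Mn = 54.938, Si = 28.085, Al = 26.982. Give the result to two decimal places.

M((Mn₀.₅₇Fe₀.₄₃)₃Al₂Si₃O₁₂) = 496.191 g/mol, so wt% Si = 84.255/496.191 × 100 = 16.98%.
M(Na₀.₇₅Ca₀.₂₅Al₁.₂₅Si₂.₇₅O₈) = 266.215 g/mol, so wt% Si = 77.234/266.215 × 100 = 29.01%.
16.98 − 29.01 = -12.03 pp.

-12.03 percentage points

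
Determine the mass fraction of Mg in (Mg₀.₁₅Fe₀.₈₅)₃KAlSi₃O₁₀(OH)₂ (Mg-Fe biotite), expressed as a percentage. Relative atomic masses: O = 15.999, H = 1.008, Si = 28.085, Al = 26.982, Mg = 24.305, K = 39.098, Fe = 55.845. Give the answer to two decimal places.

2.20 weight percent

Formula mass = 0.45×24.305 + 2.55×55.845 + 1×39.098 + 1×26.982 + 3×28.085 + 12×15.999 + 2×1.008 = 497.681 g/mol, of which 10.937 g is Mg.
So Mg makes up 10.937/497.681 = 0.0220 of the mass, i.e. 2.20%.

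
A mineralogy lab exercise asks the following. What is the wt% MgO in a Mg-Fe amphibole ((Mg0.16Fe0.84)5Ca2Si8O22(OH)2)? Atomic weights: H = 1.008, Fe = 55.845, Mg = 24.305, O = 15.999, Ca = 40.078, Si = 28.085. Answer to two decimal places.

M((Mg0.16Fe0.84)5Ca2Si8O22(OH)2) = 944.821 g/mol; M(MgO) = 40.304 g/mol.
Moles MgO per formula unit = 0.80 Mg ÷ 1 = 0.8000.
MgO fraction = (0.8000 × 40.304) / 944.821 = 32.243/944.821 = 0.0341.

3.41 wt%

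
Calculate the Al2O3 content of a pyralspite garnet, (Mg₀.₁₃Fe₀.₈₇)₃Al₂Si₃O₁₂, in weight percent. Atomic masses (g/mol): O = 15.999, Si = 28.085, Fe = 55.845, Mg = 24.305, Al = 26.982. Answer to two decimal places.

M((Mg₀.₁₃Fe₀.₈₇)₃Al₂Si₃O₁₂) = 485.441 g/mol; M(Al2O3) = 101.961 g/mol.
Moles Al2O3 per formula unit = 2 Al ÷ 2 = 1.0000.
Al2O3 fraction = (1.0000 × 101.961) / 485.441 = 101.961/485.441 = 0.2100.

21.00 wt%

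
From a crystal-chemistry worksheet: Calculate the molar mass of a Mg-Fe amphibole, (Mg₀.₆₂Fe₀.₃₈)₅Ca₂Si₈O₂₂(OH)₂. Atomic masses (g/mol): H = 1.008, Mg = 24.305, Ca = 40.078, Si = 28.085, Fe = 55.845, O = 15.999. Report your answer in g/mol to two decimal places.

872.28 g/mol

M = 3.10×24.305 + 1.90×55.845 + 2×40.078 + 8×28.085 + 24×15.999 + 2×1.008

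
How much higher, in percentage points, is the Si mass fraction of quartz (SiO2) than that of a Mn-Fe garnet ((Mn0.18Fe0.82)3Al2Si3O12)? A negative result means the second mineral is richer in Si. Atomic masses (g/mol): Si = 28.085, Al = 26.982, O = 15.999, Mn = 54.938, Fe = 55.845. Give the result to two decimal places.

29.80 percentage points

First mineral: 28.085 g Si in 60.083 g formula = 46.74 wt% Si.
Second mineral: 84.255 g Si in 497.252 g formula = 16.94 wt% Si.
46.74% − 16.94% gives a difference of 29.80 percentage points.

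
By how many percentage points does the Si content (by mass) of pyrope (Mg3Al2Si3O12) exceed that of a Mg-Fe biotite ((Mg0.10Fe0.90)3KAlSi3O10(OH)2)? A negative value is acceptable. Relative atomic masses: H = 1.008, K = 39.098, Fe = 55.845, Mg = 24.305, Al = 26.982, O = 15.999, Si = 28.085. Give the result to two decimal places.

First mineral: 84.255 g Si in 403.122 g formula = 20.90 wt% Si.
Second mineral: 84.255 g Si in 502.412 g formula = 16.77 wt% Si.
20.90% − 16.77% gives a difference of 4.13 percentage points.

4.13 percentage points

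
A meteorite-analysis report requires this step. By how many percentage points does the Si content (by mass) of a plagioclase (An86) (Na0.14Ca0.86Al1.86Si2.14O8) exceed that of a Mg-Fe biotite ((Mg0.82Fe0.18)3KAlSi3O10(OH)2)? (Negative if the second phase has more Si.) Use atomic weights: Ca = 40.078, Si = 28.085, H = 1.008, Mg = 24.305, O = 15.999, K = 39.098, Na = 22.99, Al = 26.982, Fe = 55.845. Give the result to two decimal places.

Si in Na0.14Ca0.86Al1.86Si2.14O8: molar mass 275.966 g/mol; 2.14×28.085 = 60.102 g → 21.78 wt%.
Si in (Mg0.82Fe0.18)3KAlSi3O10(OH)2: molar mass 434.286 g/mol; 3×28.085 = 84.255 g → 19.40 wt%.
Difference = 21.78 − 19.40 = 2.38 percentage points.

2.38 percentage points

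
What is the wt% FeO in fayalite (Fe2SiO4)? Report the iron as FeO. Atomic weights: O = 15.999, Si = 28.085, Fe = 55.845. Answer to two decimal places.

70.51 wt%

M(Fe2SiO4) = 203.771 g/mol; M(FeO) = 71.844 g/mol.
Moles FeO per formula unit = 2 Fe ÷ 1 = 2.0000.
FeO fraction = (2.0000 × 71.844) / 203.771 = 143.688/203.771 = 0.7051.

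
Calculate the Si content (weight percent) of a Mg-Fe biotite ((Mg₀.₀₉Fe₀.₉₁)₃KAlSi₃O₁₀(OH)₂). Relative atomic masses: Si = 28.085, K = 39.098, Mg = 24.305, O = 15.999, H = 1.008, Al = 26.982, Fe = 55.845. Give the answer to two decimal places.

M((Mg₀.₀₉Fe₀.₉₁)₃KAlSi₃O₁₀(OH)₂) = 503.358 g/mol.
Si contributes 3 × 28.085 = 84.255 g per mole.
84.255/503.358 = 0.1674 → 16.74%.

16.74 weight percent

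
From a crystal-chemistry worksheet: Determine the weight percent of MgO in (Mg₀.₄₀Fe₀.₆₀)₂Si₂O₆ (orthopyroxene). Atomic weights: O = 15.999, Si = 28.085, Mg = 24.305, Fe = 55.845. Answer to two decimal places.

13.51 wt%

Molar mass of (Mg₀.₄₀Fe₀.₆₀)₂Si₂O₆ = 0.80×24.305 + 1.20×55.845 + 2×28.085 + 6×15.999 = 238.622 g/mol.
Each formula unit contains 0.80 Mg, equivalent to 0.80/1 = 0.8000 mol MgO.
M(MgO) = 1×24.305 + 1×15.999 = 40.304 g/mol.
Mass of MgO per formula unit = 0.8000 × 40.304 = 32.243 g.
MgO wt% = 32.243 / 238.622 × 100 = 13.51%.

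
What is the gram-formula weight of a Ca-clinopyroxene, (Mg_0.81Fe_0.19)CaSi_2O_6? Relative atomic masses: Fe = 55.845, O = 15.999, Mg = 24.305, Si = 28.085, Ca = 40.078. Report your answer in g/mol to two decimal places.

222.54 g/mol

The formula mass is the sum 0.81(24.305) + 0.19(55.845) + 1(40.078) + 2(28.085) + 6(15.999).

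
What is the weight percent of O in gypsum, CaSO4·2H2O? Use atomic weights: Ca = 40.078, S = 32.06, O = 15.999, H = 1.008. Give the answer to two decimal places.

55.76 wt%

M(CaSO4·2H2O) = 172.164 g/mol.
O contributes 6 × 15.999 = 95.994 g per mole.
95.994/172.164 = 0.5576 → 55.76%.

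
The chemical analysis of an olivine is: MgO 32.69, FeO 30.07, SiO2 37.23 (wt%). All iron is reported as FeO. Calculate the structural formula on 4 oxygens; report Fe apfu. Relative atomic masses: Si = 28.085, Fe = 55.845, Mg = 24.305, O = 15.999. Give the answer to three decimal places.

32.69 wt% MgO ÷ 40.304 g/mol = 0.81109 mol, giving 0.81109 Mg and 0.81109 O.
30.07 wt% FeO ÷ 71.844 g/mol = 0.41855 mol, giving 0.41855 Fe and 0.41855 O.
37.23 wt% SiO2 ÷ 60.083 g/mol = 0.61964 mol, giving 0.61964 Si and 1.23928 O.
Oxygen sums to 2.46892; scaling by 4/2.46892 = 1.62014 puts the formula on 4 O.
Fe: 0.41855 × 1.62014 = 0.678 atoms per formula unit.

0.678 Fe apfu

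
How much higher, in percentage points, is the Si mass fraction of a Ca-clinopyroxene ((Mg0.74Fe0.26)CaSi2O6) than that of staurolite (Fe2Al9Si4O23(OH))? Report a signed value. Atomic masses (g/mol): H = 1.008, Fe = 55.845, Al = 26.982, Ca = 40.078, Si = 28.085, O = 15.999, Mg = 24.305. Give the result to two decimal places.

11.80 percentage points

First mineral: 56.170 g Si in 224.747 g formula = 24.99 wt% Si.
Second mineral: 112.340 g Si in 851.852 g formula = 13.19 wt% Si.
24.99% − 13.19% gives a difference of 11.80 percentage points.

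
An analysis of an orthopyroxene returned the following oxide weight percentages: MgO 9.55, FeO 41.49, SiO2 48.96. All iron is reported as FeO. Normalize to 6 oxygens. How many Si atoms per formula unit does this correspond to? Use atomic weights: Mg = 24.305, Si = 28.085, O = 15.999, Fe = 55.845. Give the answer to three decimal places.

MgO (M=40.304): mol = 0.23695; Mg = 0.23695, O = 0.23695.
FeO (M=71.844): mol = 0.57750; Fe = 0.57750, O = 0.57750.
SiO2 (M=60.083): mol = 0.81487; Si = 0.81487, O = 1.62974.
ΣO = 2.44419; factor = 6/ΣO = 2.45480.
Si apfu = 0.81487 × 2.45480 = 2.000.

2.000 Si apfu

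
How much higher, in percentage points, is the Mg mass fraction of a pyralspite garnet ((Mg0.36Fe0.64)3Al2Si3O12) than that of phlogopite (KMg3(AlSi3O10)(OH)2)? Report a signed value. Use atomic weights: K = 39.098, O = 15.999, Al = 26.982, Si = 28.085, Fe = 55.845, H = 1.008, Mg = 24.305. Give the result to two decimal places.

-11.81 percentage points

First mineral: 26.249 g Mg in 463.679 g formula = 5.66 wt% Mg.
Second mineral: 72.915 g Mg in 417.254 g formula = 17.47 wt% Mg.
5.66% − 17.47% gives a difference of -11.81 percentage points.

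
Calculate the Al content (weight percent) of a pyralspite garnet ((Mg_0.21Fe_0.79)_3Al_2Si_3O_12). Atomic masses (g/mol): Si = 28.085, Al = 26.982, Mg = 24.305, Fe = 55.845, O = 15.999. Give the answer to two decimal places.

Molar mass of (Mg_0.21Fe_0.79)_3Al_2Si_3O_12: 0.63·24.305 + 2.37·55.845 + 2·26.982 + 3·28.085 + 12·15.999 = 477.872 g/mol.
Mass of Al per formula unit: 2 × 26.982 = 53.964 g.
Weight fraction Al = 53.964 / 477.872 = 0.1129.

11.29 weight percent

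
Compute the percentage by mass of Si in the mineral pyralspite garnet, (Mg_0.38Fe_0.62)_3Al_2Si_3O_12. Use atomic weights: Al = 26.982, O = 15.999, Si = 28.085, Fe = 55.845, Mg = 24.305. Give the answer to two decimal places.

M((Mg_0.38Fe_0.62)_3Al_2Si_3O_12) = 461.786 g/mol.
Si contributes 3 × 28.085 = 84.255 g per mole.
84.255/461.786 = 0.1825 → 18.25%.

18.25 weight percent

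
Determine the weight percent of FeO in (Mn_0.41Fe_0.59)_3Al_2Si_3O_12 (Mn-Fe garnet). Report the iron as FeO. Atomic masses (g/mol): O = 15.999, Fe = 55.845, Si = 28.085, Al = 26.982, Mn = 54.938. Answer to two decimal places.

Molar mass of (Mn_0.41Fe_0.59)_3Al_2Si_3O_12 = 1.23·54.938 + 1.77·55.845 + 2·26.982 + 3·28.085 + 12·15.999 = 496.626 g/mol.
Each formula unit contains 1.77 Fe, equivalent to 1.77/1 = 1.7700 mol FeO.
M(FeO) = 1×55.845 + 1×15.999 = 71.844 g/mol.
Mass of FeO per formula unit = 1.7700 × 71.844 = 127.164 g.
FeO wt% = 127.164 / 496.626 × 100 = 25.61%.

25.61 wt%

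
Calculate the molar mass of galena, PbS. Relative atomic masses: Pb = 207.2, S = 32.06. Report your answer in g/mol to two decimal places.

239.26 g/mol

M = 1×207.2 + 1×32.06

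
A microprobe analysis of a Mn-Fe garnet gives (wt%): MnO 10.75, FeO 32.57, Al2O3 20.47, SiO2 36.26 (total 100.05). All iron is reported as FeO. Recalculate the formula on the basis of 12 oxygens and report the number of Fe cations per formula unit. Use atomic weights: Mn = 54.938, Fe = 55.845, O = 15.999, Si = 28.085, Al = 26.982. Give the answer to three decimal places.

2.253 Fe apfu

MnO (M=70.937): mol = 0.15154; Mn = 0.15154, O = 0.15154.
FeO (M=71.844): mol = 0.45334; Fe = 0.45334, O = 0.45334.
Al2O3 (M=101.961): mol = 0.20076; Al = 0.40152, O = 0.60228.
SiO2 (M=60.083): mol = 0.60350; Si = 0.60350, O = 1.20700.
ΣO = 2.41416; factor = 12/ΣO = 4.97067.
Fe apfu = 0.45334 × 4.97067 = 2.253.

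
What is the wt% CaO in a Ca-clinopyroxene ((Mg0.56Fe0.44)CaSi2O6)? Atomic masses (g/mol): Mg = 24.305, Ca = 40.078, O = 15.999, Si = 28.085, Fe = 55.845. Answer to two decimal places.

24.34 wt%

Formula mass = 230.425 g/mol.
1 Ca → 1.0000 mol CaO per formula unit; M(CaO) = 56.077, so CaO mass = 56.077 g.
56.077/230.425 × 100 = 24.34 wt%.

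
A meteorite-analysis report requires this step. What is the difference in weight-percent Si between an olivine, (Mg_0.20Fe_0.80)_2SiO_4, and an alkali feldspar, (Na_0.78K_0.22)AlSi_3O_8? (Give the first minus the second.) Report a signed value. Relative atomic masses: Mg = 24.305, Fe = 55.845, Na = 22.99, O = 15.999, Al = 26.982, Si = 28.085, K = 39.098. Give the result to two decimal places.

-17.01 percentage points

Si in (Mg_0.20Fe_0.80)_2SiO_4: molar mass 191.155 g/mol; 1×28.085 = 28.085 g → 14.69 wt%.
Si in (Na_0.78K_0.22)AlSi_3O_8: molar mass 265.763 g/mol; 3×28.085 = 84.255 g → 31.70 wt%.
Difference = 14.69 − 31.70 = -17.01 percentage points.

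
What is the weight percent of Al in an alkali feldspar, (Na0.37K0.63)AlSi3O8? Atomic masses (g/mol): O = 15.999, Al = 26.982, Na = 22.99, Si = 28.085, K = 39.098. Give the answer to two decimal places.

9.91 wt%

Formula mass = 0.37·22.99 + 0.63·39.098 + 1·26.982 + 3·28.085 + 8·15.999 = 272.367 g/mol, of which 26.982 g is Al.
So Al makes up 26.982/272.367 = 0.0991 of the mass, i.e. 9.91%.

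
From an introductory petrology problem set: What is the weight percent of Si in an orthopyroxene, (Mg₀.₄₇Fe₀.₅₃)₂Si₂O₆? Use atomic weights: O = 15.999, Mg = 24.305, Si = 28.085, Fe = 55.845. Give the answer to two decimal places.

23.98 wt%

Molar mass of (Mg₀.₄₇Fe₀.₅₃)₂Si₂O₆: 0.94·24.305 + 1.06·55.845 + 2·28.085 + 6·15.999 = 234.206 g/mol.
Mass of Si per formula unit: 2 × 28.085 = 56.170 g.
Weight fraction Si = 56.170 / 234.206 = 0.2398.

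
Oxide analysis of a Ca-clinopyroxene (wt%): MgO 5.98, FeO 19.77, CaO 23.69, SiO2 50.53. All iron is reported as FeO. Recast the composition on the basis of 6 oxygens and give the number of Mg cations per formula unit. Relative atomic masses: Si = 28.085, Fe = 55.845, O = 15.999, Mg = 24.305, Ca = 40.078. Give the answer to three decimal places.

0.352 Mg apfu

MgO (M=40.304): mol = 0.14837; Mg = 0.14837, O = 0.14837.
FeO (M=71.844): mol = 0.27518; Fe = 0.27518, O = 0.27518.
CaO (M=56.077): mol = 0.42245; Ca = 0.42245, O = 0.42245.
SiO2 (M=60.083): mol = 0.84100; Si = 0.84100, O = 1.68200.
ΣO = 2.52800; factor = 6/ΣO = 2.37342.
Mg apfu = 0.14837 × 2.37342 = 0.352.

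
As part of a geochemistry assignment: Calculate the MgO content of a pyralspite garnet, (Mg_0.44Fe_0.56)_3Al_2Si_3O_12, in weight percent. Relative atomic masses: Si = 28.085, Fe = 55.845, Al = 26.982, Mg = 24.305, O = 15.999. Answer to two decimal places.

Molar mass of (Mg_0.44Fe_0.56)_3Al_2Si_3O_12 = 1.32*24.305 + 1.68*55.845 + 2*26.982 + 3*28.085 + 12*15.999 = 456.109 g/mol.
Each formula unit contains 1.32 Mg, equivalent to 1.32/1 = 1.3200 mol MgO.
M(MgO) = 1×24.305 + 1×15.999 = 40.304 g/mol.
Mass of MgO per formula unit = 1.3200 × 40.304 = 53.201 g.
MgO wt% = 53.201 / 456.109 × 100 = 11.66%.

11.66 wt%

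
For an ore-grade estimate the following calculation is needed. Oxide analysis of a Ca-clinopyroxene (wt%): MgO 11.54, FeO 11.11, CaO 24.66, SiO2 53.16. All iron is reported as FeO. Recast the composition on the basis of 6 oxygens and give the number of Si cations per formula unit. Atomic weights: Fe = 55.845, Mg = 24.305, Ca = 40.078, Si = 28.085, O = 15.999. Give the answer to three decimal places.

MgO: 11.54/40.304 = 0.28632 mol → 0.28632 mol Mg, 0.28632 mol O.
FeO: 11.11/71.844 = 0.15464 mol → 0.15464 mol Fe, 0.15464 mol O.
CaO: 24.66/56.077 = 0.43975 mol → 0.43975 mol Ca, 0.43975 mol O.
SiO2: 53.16/60.083 = 0.88478 mol → 0.88478 mol Si, 1.76956 mol O.
Total oxygen = 2.65027 mol. Normalization factor = 6/2.65027 = 2.26392.
Si per 6 O = 0.88478 × 2.26392 = 2.003.

2.003 Si apfu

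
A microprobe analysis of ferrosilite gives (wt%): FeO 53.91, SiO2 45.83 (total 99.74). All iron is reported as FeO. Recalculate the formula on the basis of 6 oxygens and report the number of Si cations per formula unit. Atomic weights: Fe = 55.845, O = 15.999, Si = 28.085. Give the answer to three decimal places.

FeO: 53.91/71.844 = 0.75038 mol → 0.75038 mol Fe, 0.75038 mol O.
SiO2: 45.83/60.083 = 0.76278 mol → 0.76278 mol Si, 1.52556 mol O.
Total oxygen = 2.27594 mol. Normalization factor = 6/2.27594 = 2.63627.
Si per 6 O = 0.76278 × 2.63627 = 2.011.

2.011 Si apfu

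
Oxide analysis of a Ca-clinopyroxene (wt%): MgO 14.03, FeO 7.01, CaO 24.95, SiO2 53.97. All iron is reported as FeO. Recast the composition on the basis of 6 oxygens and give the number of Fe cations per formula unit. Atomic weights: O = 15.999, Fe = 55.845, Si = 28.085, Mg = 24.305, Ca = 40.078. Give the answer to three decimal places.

14.03 wt% MgO ÷ 40.304 g/mol = 0.34810 mol, giving 0.34810 Mg and 0.34810 O.
7.01 wt% FeO ÷ 71.844 g/mol = 0.09757 mol, giving 0.09757 Fe and 0.09757 O.
24.95 wt% CaO ÷ 56.077 g/mol = 0.44492 mol, giving 0.44492 Ca and 0.44492 O.
53.97 wt% SiO2 ÷ 60.083 g/mol = 0.89826 mol, giving 0.89826 Si and 1.79652 O.
Oxygen sums to 2.68711; scaling by 6/2.68711 = 2.23288 puts the formula on 6 O.
Fe: 0.09757 × 2.23288 = 0.218 atoms per formula unit.

0.218 Fe apfu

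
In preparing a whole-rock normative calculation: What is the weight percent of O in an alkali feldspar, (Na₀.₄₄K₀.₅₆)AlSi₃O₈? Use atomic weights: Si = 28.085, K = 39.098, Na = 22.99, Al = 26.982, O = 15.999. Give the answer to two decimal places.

47.19 wt%

M((Na₀.₄₄K₀.₅₆)AlSi₃O₈) = 271.239 g/mol.
O contributes 8 × 15.999 = 127.992 g per mole.
127.992/271.239 = 0.4719 → 47.19%.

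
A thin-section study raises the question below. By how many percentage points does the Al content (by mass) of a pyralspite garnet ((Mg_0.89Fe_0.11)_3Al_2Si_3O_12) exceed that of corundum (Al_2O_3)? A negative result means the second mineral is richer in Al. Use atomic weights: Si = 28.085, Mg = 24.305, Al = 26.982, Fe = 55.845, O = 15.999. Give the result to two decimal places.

First mineral: 53.964 g Al in 413.530 g formula = 13.05 wt% Al.
Second mineral: 53.964 g Al in 101.961 g formula = 52.93 wt% Al.
13.05% − 52.93% gives a difference of -39.88 percentage points.

-39.88 percentage points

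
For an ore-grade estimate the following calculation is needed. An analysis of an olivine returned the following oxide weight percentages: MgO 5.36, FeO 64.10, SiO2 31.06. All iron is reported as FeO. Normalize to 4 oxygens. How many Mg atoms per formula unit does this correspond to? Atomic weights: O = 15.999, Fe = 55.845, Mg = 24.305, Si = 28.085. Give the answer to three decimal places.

0.258 Mg apfu

MgO (M=40.304): mol = 0.13299; Mg = 0.13299, O = 0.13299.
FeO (M=71.844): mol = 0.89221; Fe = 0.89221, O = 0.89221.
SiO2 (M=60.083): mol = 0.51695; Si = 0.51695, O = 1.03390.
ΣO = 2.05910; factor = 4/ΣO = 1.94260.
Mg apfu = 0.13299 × 1.94260 = 0.258.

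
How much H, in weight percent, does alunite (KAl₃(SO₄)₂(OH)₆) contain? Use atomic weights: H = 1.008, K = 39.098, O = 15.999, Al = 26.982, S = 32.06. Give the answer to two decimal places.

1.46 weight percent

M(KAl₃(SO₄)₂(OH)₆) = 414.198 g/mol.
H contributes 6 × 1.008 = 6.048 g per mole.
6.048/414.198 = 0.0146 → 1.46%.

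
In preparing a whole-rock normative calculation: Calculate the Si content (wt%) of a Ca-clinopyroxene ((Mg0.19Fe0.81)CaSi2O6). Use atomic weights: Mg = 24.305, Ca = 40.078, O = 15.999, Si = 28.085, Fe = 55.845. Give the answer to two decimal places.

Formula mass = 0.19·24.305 + 0.81·55.845 + 1·40.078 + 2·28.085 + 6·15.999 = 242.094 g/mol, of which 56.170 g is Si.
So Si makes up 56.170/242.094 = 0.2320 of the mass, i.e. 23.20%.

23.20 wt%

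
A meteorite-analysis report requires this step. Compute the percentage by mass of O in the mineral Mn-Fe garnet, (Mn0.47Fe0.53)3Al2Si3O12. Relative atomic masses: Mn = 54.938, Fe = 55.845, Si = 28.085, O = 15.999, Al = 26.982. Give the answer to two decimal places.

M((Mn0.47Fe0.53)3Al2Si3O12) = 496.463 g/mol.
O contributes 12 × 15.999 = 191.988 g per mole.
191.988/496.463 = 0.3867 → 38.67%.

38.67 wt%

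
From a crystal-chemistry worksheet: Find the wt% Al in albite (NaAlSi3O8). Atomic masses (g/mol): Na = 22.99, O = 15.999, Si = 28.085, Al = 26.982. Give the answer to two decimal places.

M(NaAlSi3O8) = 262.219 g/mol.
Al contributes 1 × 26.982 = 26.982 g per mole.
26.982/262.219 = 0.1029 → 10.29%.

10.29 weight percent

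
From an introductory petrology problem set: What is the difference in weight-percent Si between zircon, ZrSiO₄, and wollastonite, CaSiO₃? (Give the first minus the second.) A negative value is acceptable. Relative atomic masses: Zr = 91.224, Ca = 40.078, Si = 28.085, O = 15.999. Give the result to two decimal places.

-8.86 percentage points

First mineral: 28.085 g Si in 183.305 g formula = 15.32 wt% Si.
Second mineral: 28.085 g Si in 116.160 g formula = 24.18 wt% Si.
15.32% − 24.18% gives a difference of -8.86 percentage points.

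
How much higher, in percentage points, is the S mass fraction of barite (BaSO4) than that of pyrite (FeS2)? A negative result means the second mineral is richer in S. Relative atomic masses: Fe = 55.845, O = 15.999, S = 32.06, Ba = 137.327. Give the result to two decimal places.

-39.71 percentage points

M(BaSO4) = 233.383 g/mol, so wt% S = 32.060/233.383 × 100 = 13.74%.
M(FeS2) = 119.965 g/mol, so wt% S = 64.120/119.965 × 100 = 53.45%.
13.74 − 53.45 = -39.71 pp.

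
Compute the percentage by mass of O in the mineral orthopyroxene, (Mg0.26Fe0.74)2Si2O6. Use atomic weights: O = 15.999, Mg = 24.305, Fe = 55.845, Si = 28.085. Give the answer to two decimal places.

Molar mass of (Mg0.26Fe0.74)2Si2O6: 0.52·24.305 + 1.48·55.845 + 2·28.085 + 6·15.999 = 247.453 g/mol.
Mass of O per formula unit: 6 × 15.999 = 95.994 g.
Weight fraction O = 95.994 / 247.453 = 0.3879.

38.79 weight percent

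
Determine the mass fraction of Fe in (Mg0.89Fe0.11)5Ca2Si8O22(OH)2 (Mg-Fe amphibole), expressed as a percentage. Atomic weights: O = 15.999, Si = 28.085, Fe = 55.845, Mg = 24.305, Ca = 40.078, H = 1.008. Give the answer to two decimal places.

3.70 mass %

Molar mass of (Mg0.89Fe0.11)5Ca2Si8O22(OH)2: 4.45·24.305 + 0.55·55.845 + 2·40.078 + 8·28.085 + 24·15.999 + 2·1.008 = 829.700 g/mol.
Mass of Fe per formula unit: 0.55 × 55.845 = 30.715 g.
Weight fraction Fe = 30.715 / 829.700 = 0.0370.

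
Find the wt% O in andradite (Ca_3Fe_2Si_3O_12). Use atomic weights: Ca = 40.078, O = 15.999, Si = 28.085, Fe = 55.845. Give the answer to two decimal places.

Molar mass of Ca_3Fe_2Si_3O_12: 3*40.078 + 2*55.845 + 3*28.085 + 12*15.999 = 508.167 g/mol.
Mass of O per formula unit: 12 × 15.999 = 191.988 g.
Weight fraction O = 191.988 / 508.167 = 0.3778.

37.78 mass %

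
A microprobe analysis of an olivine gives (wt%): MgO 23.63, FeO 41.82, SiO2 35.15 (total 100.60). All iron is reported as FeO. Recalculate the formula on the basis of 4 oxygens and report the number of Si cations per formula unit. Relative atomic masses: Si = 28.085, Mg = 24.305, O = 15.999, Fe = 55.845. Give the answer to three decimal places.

MgO: 23.63/40.304 = 0.58629 mol → 0.58629 mol Mg, 0.58629 mol O.
FeO: 41.82/71.844 = 0.58209 mol → 0.58209 mol Fe, 0.58209 mol O.
SiO2: 35.15/60.083 = 0.58502 mol → 0.58502 mol Si, 1.17004 mol O.
Total oxygen = 2.33842 mol. Normalization factor = 4/2.33842 = 1.71056.
Si per 4 O = 0.58502 × 1.71056 = 1.001.

1.001 Si apfu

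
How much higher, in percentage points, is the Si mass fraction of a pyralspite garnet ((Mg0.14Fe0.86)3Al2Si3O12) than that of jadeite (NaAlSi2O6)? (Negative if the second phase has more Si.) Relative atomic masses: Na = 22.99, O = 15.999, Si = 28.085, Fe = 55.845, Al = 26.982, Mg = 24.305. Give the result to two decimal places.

-10.40 percentage points

M((Mg0.14Fe0.86)3Al2Si3O12) = 484.495 g/mol, so wt% Si = 84.255/484.495 × 100 = 17.39%.
M(NaAlSi2O6) = 202.136 g/mol, so wt% Si = 56.170/202.136 × 100 = 27.79%.
17.39 − 27.79 = -10.40 pp.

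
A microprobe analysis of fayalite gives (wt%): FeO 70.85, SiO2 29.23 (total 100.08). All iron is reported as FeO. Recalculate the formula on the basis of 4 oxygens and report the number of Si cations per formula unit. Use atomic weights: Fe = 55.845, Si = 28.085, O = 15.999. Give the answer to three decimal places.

70.85 wt% FeO ÷ 71.844 g/mol = 0.98616 mol, giving 0.98616 Fe and 0.98616 O.
29.23 wt% SiO2 ÷ 60.083 g/mol = 0.48649 mol, giving 0.48649 Si and 0.97298 O.
Oxygen sums to 1.95914; scaling by 4/1.95914 = 2.04171 puts the formula on 4 O.
Si: 0.48649 × 2.04171 = 0.993 atoms per formula unit.

0.993 Si apfu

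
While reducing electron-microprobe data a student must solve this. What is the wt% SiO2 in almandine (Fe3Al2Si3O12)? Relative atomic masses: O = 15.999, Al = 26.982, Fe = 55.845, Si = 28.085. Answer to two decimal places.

36.21 wt%

Molar mass of Fe3Al2Si3O12 = 3*55.845 + 2*26.982 + 3*28.085 + 12*15.999 = 497.742 g/mol.
Each formula unit contains 3 Si, equivalent to 3/1 = 3.0000 mol SiO2.
M(SiO2) = 1×28.085 + 2×15.999 = 60.083 g/mol.
Mass of SiO2 per formula unit = 3.0000 × 60.083 = 180.249 g.
SiO2 wt% = 180.249 / 497.742 × 100 = 36.21%.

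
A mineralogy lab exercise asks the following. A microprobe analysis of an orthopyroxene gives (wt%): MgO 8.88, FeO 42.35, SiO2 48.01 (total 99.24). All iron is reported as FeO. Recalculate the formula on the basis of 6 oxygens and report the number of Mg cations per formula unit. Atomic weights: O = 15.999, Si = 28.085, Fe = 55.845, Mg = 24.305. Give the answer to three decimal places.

0.549 Mg apfu

MgO (M=40.304): mol = 0.22033; Mg = 0.22033, O = 0.22033.
FeO (M=71.844): mol = 0.58947; Fe = 0.58947, O = 0.58947.
SiO2 (M=60.083): mol = 0.79906; Si = 0.79906, O = 1.59812.
ΣO = 2.40792; factor = 6/ΣO = 2.49178.
Mg apfu = 0.22033 × 2.49178 = 0.549.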